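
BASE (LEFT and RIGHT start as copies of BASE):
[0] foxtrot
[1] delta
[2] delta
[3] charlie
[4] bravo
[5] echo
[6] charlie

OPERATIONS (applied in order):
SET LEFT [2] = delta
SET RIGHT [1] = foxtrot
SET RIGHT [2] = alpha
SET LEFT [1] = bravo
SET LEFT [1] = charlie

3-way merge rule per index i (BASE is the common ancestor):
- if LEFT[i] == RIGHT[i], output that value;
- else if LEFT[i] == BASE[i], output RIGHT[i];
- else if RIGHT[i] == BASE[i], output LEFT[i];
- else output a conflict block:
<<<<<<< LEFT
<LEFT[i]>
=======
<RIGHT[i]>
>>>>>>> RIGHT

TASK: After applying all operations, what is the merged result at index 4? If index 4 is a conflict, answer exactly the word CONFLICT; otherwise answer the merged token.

Answer: bravo

Derivation:
Final LEFT:  [foxtrot, charlie, delta, charlie, bravo, echo, charlie]
Final RIGHT: [foxtrot, foxtrot, alpha, charlie, bravo, echo, charlie]
i=0: L=foxtrot R=foxtrot -> agree -> foxtrot
i=1: BASE=delta L=charlie R=foxtrot all differ -> CONFLICT
i=2: L=delta=BASE, R=alpha -> take RIGHT -> alpha
i=3: L=charlie R=charlie -> agree -> charlie
i=4: L=bravo R=bravo -> agree -> bravo
i=5: L=echo R=echo -> agree -> echo
i=6: L=charlie R=charlie -> agree -> charlie
Index 4 -> bravo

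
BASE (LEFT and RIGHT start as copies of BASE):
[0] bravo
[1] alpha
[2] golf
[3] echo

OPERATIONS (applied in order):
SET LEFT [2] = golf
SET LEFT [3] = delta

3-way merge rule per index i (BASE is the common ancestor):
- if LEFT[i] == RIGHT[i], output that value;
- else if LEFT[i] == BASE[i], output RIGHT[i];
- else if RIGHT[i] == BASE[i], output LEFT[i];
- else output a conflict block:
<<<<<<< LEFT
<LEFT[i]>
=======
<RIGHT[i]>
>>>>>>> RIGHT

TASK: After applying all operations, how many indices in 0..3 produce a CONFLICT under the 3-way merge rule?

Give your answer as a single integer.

Answer: 0

Derivation:
Final LEFT:  [bravo, alpha, golf, delta]
Final RIGHT: [bravo, alpha, golf, echo]
i=0: L=bravo R=bravo -> agree -> bravo
i=1: L=alpha R=alpha -> agree -> alpha
i=2: L=golf R=golf -> agree -> golf
i=3: L=delta, R=echo=BASE -> take LEFT -> delta
Conflict count: 0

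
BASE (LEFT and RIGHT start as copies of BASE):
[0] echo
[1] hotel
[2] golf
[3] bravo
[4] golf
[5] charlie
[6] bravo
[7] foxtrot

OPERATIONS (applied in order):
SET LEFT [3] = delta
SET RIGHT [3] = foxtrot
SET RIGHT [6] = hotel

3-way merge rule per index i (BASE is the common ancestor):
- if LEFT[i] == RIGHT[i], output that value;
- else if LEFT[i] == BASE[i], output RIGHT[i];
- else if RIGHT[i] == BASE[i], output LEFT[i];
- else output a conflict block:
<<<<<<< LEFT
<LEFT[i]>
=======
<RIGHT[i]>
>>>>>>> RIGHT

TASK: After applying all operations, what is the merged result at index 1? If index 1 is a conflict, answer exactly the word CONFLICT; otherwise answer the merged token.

Answer: hotel

Derivation:
Final LEFT:  [echo, hotel, golf, delta, golf, charlie, bravo, foxtrot]
Final RIGHT: [echo, hotel, golf, foxtrot, golf, charlie, hotel, foxtrot]
i=0: L=echo R=echo -> agree -> echo
i=1: L=hotel R=hotel -> agree -> hotel
i=2: L=golf R=golf -> agree -> golf
i=3: BASE=bravo L=delta R=foxtrot all differ -> CONFLICT
i=4: L=golf R=golf -> agree -> golf
i=5: L=charlie R=charlie -> agree -> charlie
i=6: L=bravo=BASE, R=hotel -> take RIGHT -> hotel
i=7: L=foxtrot R=foxtrot -> agree -> foxtrot
Index 1 -> hotel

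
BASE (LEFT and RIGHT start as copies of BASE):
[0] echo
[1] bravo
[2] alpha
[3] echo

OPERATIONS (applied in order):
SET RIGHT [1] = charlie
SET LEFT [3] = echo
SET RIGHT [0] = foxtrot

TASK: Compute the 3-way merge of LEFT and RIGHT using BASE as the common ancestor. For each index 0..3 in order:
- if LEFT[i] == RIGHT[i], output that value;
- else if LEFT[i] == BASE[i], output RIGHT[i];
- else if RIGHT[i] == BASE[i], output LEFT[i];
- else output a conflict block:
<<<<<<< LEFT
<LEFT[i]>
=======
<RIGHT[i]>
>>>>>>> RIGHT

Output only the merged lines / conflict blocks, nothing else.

Answer: foxtrot
charlie
alpha
echo

Derivation:
Final LEFT:  [echo, bravo, alpha, echo]
Final RIGHT: [foxtrot, charlie, alpha, echo]
i=0: L=echo=BASE, R=foxtrot -> take RIGHT -> foxtrot
i=1: L=bravo=BASE, R=charlie -> take RIGHT -> charlie
i=2: L=alpha R=alpha -> agree -> alpha
i=3: L=echo R=echo -> agree -> echo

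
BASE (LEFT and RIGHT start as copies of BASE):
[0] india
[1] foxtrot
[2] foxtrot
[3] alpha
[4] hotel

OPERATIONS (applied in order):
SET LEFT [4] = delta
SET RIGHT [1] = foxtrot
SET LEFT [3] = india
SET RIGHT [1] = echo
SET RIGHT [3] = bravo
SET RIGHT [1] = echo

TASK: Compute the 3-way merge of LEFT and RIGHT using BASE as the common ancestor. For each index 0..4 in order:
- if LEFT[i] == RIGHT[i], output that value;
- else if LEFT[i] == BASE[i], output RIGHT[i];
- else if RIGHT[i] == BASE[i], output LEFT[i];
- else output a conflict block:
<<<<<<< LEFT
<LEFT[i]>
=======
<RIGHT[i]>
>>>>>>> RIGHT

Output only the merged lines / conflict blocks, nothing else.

Final LEFT:  [india, foxtrot, foxtrot, india, delta]
Final RIGHT: [india, echo, foxtrot, bravo, hotel]
i=0: L=india R=india -> agree -> india
i=1: L=foxtrot=BASE, R=echo -> take RIGHT -> echo
i=2: L=foxtrot R=foxtrot -> agree -> foxtrot
i=3: BASE=alpha L=india R=bravo all differ -> CONFLICT
i=4: L=delta, R=hotel=BASE -> take LEFT -> delta

Answer: india
echo
foxtrot
<<<<<<< LEFT
india
=======
bravo
>>>>>>> RIGHT
delta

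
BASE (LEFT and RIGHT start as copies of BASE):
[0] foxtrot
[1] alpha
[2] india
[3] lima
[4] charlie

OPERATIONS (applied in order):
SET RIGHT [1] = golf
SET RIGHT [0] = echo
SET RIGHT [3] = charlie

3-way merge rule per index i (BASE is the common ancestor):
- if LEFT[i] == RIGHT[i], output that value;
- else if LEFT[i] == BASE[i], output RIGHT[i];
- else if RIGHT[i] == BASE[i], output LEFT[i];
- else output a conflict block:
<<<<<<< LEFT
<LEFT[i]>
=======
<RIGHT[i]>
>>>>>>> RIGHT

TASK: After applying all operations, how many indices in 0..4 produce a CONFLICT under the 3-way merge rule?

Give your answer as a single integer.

Final LEFT:  [foxtrot, alpha, india, lima, charlie]
Final RIGHT: [echo, golf, india, charlie, charlie]
i=0: L=foxtrot=BASE, R=echo -> take RIGHT -> echo
i=1: L=alpha=BASE, R=golf -> take RIGHT -> golf
i=2: L=india R=india -> agree -> india
i=3: L=lima=BASE, R=charlie -> take RIGHT -> charlie
i=4: L=charlie R=charlie -> agree -> charlie
Conflict count: 0

Answer: 0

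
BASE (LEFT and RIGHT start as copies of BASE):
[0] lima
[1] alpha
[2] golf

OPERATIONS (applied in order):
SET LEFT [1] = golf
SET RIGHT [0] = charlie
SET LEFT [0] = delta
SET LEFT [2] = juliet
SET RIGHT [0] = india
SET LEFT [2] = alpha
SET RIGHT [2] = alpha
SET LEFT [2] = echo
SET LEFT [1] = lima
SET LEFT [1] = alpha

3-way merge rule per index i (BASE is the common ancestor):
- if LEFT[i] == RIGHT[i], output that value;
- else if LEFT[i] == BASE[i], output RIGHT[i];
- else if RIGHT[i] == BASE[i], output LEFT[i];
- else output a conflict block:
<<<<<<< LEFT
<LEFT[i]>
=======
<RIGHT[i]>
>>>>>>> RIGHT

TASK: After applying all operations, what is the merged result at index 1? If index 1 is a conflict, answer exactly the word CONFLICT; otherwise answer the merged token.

Final LEFT:  [delta, alpha, echo]
Final RIGHT: [india, alpha, alpha]
i=0: BASE=lima L=delta R=india all differ -> CONFLICT
i=1: L=alpha R=alpha -> agree -> alpha
i=2: BASE=golf L=echo R=alpha all differ -> CONFLICT
Index 1 -> alpha

Answer: alpha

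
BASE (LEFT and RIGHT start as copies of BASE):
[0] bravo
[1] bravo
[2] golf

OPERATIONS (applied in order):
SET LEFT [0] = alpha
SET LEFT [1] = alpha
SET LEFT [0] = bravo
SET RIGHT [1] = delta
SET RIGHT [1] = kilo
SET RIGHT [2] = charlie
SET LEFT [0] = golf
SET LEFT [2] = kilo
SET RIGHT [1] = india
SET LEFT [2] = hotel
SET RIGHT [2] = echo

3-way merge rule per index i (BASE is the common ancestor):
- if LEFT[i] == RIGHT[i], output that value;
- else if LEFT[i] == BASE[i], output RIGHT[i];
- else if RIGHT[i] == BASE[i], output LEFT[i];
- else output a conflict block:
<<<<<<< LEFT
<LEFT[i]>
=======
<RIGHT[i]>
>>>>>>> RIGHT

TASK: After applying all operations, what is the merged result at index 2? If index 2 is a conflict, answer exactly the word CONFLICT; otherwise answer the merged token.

Answer: CONFLICT

Derivation:
Final LEFT:  [golf, alpha, hotel]
Final RIGHT: [bravo, india, echo]
i=0: L=golf, R=bravo=BASE -> take LEFT -> golf
i=1: BASE=bravo L=alpha R=india all differ -> CONFLICT
i=2: BASE=golf L=hotel R=echo all differ -> CONFLICT
Index 2 -> CONFLICT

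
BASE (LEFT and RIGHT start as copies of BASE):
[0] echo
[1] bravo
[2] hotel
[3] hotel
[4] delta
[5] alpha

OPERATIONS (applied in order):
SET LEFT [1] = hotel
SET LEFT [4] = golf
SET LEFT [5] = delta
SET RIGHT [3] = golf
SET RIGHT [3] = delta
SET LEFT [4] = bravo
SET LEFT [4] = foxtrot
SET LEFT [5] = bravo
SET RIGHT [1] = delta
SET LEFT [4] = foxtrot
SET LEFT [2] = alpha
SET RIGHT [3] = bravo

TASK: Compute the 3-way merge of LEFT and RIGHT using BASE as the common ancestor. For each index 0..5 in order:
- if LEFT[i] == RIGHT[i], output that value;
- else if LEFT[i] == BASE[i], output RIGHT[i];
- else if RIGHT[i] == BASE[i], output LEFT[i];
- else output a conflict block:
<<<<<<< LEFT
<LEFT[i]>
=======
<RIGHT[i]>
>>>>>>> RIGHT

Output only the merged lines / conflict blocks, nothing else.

Final LEFT:  [echo, hotel, alpha, hotel, foxtrot, bravo]
Final RIGHT: [echo, delta, hotel, bravo, delta, alpha]
i=0: L=echo R=echo -> agree -> echo
i=1: BASE=bravo L=hotel R=delta all differ -> CONFLICT
i=2: L=alpha, R=hotel=BASE -> take LEFT -> alpha
i=3: L=hotel=BASE, R=bravo -> take RIGHT -> bravo
i=4: L=foxtrot, R=delta=BASE -> take LEFT -> foxtrot
i=5: L=bravo, R=alpha=BASE -> take LEFT -> bravo

Answer: echo
<<<<<<< LEFT
hotel
=======
delta
>>>>>>> RIGHT
alpha
bravo
foxtrot
bravo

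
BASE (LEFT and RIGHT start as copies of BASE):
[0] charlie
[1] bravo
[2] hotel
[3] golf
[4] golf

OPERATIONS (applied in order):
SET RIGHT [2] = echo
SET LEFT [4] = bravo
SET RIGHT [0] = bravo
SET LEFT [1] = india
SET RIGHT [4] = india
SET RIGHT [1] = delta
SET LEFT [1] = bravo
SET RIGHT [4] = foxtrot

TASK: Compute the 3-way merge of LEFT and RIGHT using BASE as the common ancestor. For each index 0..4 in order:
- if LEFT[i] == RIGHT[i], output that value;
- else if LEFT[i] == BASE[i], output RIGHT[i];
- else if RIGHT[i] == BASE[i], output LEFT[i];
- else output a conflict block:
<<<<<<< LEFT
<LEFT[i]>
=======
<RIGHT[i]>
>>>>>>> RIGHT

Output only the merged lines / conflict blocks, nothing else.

Final LEFT:  [charlie, bravo, hotel, golf, bravo]
Final RIGHT: [bravo, delta, echo, golf, foxtrot]
i=0: L=charlie=BASE, R=bravo -> take RIGHT -> bravo
i=1: L=bravo=BASE, R=delta -> take RIGHT -> delta
i=2: L=hotel=BASE, R=echo -> take RIGHT -> echo
i=3: L=golf R=golf -> agree -> golf
i=4: BASE=golf L=bravo R=foxtrot all differ -> CONFLICT

Answer: bravo
delta
echo
golf
<<<<<<< LEFT
bravo
=======
foxtrot
>>>>>>> RIGHT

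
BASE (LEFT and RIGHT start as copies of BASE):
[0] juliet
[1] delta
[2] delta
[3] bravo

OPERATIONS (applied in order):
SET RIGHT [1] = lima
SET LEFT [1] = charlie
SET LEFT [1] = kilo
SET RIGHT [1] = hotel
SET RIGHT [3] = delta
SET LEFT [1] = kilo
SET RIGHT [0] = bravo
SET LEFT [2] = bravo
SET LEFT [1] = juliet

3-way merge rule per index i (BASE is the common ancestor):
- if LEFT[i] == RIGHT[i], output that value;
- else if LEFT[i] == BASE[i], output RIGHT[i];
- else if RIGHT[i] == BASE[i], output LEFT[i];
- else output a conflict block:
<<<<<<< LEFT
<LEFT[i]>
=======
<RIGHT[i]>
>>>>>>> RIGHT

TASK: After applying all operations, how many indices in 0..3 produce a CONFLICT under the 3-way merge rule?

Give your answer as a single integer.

Final LEFT:  [juliet, juliet, bravo, bravo]
Final RIGHT: [bravo, hotel, delta, delta]
i=0: L=juliet=BASE, R=bravo -> take RIGHT -> bravo
i=1: BASE=delta L=juliet R=hotel all differ -> CONFLICT
i=2: L=bravo, R=delta=BASE -> take LEFT -> bravo
i=3: L=bravo=BASE, R=delta -> take RIGHT -> delta
Conflict count: 1

Answer: 1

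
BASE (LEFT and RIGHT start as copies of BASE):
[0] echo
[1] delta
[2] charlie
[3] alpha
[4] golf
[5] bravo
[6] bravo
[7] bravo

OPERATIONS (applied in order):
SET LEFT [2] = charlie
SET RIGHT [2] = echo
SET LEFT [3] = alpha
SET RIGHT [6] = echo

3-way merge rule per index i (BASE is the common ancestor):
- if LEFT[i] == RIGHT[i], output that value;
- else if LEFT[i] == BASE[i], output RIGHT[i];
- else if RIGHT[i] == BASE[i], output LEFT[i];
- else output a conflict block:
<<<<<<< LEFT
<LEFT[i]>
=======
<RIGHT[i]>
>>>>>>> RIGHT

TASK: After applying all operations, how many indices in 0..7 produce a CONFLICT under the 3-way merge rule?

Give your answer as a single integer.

Final LEFT:  [echo, delta, charlie, alpha, golf, bravo, bravo, bravo]
Final RIGHT: [echo, delta, echo, alpha, golf, bravo, echo, bravo]
i=0: L=echo R=echo -> agree -> echo
i=1: L=delta R=delta -> agree -> delta
i=2: L=charlie=BASE, R=echo -> take RIGHT -> echo
i=3: L=alpha R=alpha -> agree -> alpha
i=4: L=golf R=golf -> agree -> golf
i=5: L=bravo R=bravo -> agree -> bravo
i=6: L=bravo=BASE, R=echo -> take RIGHT -> echo
i=7: L=bravo R=bravo -> agree -> bravo
Conflict count: 0

Answer: 0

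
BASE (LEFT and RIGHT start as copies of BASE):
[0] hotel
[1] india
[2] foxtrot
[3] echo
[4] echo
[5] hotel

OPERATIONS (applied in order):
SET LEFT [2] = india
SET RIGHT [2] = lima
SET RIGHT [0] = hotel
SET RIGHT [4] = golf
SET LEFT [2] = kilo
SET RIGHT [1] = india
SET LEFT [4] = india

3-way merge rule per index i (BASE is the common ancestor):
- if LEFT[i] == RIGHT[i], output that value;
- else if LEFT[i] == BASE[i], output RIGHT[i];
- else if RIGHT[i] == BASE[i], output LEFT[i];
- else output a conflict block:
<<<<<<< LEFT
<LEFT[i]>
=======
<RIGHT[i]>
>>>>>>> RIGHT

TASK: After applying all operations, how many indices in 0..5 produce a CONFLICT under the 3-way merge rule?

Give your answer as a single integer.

Final LEFT:  [hotel, india, kilo, echo, india, hotel]
Final RIGHT: [hotel, india, lima, echo, golf, hotel]
i=0: L=hotel R=hotel -> agree -> hotel
i=1: L=india R=india -> agree -> india
i=2: BASE=foxtrot L=kilo R=lima all differ -> CONFLICT
i=3: L=echo R=echo -> agree -> echo
i=4: BASE=echo L=india R=golf all differ -> CONFLICT
i=5: L=hotel R=hotel -> agree -> hotel
Conflict count: 2

Answer: 2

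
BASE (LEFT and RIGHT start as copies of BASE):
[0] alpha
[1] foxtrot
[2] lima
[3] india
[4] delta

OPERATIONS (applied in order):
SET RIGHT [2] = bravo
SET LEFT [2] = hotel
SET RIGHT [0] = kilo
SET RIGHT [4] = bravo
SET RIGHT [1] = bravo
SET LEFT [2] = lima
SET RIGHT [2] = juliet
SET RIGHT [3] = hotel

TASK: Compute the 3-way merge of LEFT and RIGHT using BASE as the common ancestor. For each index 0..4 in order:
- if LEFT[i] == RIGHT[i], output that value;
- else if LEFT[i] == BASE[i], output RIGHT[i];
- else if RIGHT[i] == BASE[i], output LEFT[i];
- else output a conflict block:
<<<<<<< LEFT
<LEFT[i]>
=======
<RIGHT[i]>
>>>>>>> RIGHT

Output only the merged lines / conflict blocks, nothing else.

Answer: kilo
bravo
juliet
hotel
bravo

Derivation:
Final LEFT:  [alpha, foxtrot, lima, india, delta]
Final RIGHT: [kilo, bravo, juliet, hotel, bravo]
i=0: L=alpha=BASE, R=kilo -> take RIGHT -> kilo
i=1: L=foxtrot=BASE, R=bravo -> take RIGHT -> bravo
i=2: L=lima=BASE, R=juliet -> take RIGHT -> juliet
i=3: L=india=BASE, R=hotel -> take RIGHT -> hotel
i=4: L=delta=BASE, R=bravo -> take RIGHT -> bravo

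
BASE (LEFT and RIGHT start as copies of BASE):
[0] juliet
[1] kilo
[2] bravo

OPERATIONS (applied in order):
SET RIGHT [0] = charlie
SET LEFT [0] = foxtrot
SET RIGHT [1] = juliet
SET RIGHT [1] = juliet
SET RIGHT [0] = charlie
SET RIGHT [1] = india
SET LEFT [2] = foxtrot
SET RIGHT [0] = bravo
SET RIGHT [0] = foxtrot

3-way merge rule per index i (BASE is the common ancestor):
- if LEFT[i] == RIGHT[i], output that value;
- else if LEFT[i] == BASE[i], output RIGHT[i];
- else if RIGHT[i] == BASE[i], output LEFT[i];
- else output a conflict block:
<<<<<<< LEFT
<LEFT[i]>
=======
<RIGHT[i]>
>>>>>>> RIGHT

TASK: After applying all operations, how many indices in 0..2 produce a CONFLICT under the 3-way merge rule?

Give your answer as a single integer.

Final LEFT:  [foxtrot, kilo, foxtrot]
Final RIGHT: [foxtrot, india, bravo]
i=0: L=foxtrot R=foxtrot -> agree -> foxtrot
i=1: L=kilo=BASE, R=india -> take RIGHT -> india
i=2: L=foxtrot, R=bravo=BASE -> take LEFT -> foxtrot
Conflict count: 0

Answer: 0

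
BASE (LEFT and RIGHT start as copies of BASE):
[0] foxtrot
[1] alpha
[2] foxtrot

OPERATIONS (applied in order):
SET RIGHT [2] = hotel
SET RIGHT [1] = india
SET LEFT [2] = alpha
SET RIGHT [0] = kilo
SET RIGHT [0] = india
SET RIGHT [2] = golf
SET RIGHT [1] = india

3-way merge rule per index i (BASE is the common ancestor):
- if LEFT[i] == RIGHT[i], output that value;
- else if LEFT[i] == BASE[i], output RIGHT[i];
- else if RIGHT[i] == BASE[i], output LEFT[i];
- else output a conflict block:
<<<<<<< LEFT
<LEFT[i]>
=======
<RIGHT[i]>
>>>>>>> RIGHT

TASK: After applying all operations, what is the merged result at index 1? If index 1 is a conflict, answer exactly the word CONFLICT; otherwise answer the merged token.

Final LEFT:  [foxtrot, alpha, alpha]
Final RIGHT: [india, india, golf]
i=0: L=foxtrot=BASE, R=india -> take RIGHT -> india
i=1: L=alpha=BASE, R=india -> take RIGHT -> india
i=2: BASE=foxtrot L=alpha R=golf all differ -> CONFLICT
Index 1 -> india

Answer: india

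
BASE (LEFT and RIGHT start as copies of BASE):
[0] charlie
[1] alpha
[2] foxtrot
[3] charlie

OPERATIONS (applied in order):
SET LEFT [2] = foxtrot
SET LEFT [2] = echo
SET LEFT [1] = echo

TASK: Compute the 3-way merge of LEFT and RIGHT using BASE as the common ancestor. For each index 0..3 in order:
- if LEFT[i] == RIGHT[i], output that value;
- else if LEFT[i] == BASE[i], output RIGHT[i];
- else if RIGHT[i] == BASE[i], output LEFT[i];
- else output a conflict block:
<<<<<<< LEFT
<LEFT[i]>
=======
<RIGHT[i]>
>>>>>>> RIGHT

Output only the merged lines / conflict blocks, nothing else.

Answer: charlie
echo
echo
charlie

Derivation:
Final LEFT:  [charlie, echo, echo, charlie]
Final RIGHT: [charlie, alpha, foxtrot, charlie]
i=0: L=charlie R=charlie -> agree -> charlie
i=1: L=echo, R=alpha=BASE -> take LEFT -> echo
i=2: L=echo, R=foxtrot=BASE -> take LEFT -> echo
i=3: L=charlie R=charlie -> agree -> charlie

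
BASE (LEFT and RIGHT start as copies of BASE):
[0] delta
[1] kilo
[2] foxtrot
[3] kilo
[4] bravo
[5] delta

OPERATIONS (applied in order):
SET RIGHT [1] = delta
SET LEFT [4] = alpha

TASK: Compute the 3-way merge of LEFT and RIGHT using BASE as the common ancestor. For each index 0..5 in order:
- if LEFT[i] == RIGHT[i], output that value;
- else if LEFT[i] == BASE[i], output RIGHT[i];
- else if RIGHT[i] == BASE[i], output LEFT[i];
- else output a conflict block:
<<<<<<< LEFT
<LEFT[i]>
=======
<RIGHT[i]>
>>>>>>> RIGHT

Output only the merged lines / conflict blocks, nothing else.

Final LEFT:  [delta, kilo, foxtrot, kilo, alpha, delta]
Final RIGHT: [delta, delta, foxtrot, kilo, bravo, delta]
i=0: L=delta R=delta -> agree -> delta
i=1: L=kilo=BASE, R=delta -> take RIGHT -> delta
i=2: L=foxtrot R=foxtrot -> agree -> foxtrot
i=3: L=kilo R=kilo -> agree -> kilo
i=4: L=alpha, R=bravo=BASE -> take LEFT -> alpha
i=5: L=delta R=delta -> agree -> delta

Answer: delta
delta
foxtrot
kilo
alpha
delta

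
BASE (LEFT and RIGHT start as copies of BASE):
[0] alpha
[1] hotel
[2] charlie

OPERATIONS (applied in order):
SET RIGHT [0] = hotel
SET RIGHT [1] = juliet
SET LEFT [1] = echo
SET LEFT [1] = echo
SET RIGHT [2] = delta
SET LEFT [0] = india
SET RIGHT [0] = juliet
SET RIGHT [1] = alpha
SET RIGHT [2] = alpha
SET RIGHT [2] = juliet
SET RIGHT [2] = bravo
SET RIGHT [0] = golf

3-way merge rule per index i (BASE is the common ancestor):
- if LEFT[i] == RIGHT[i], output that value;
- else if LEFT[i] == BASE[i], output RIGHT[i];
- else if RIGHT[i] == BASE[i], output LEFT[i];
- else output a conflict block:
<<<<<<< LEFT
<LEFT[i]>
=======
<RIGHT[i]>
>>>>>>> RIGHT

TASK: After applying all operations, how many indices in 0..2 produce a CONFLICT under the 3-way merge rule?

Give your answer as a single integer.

Final LEFT:  [india, echo, charlie]
Final RIGHT: [golf, alpha, bravo]
i=0: BASE=alpha L=india R=golf all differ -> CONFLICT
i=1: BASE=hotel L=echo R=alpha all differ -> CONFLICT
i=2: L=charlie=BASE, R=bravo -> take RIGHT -> bravo
Conflict count: 2

Answer: 2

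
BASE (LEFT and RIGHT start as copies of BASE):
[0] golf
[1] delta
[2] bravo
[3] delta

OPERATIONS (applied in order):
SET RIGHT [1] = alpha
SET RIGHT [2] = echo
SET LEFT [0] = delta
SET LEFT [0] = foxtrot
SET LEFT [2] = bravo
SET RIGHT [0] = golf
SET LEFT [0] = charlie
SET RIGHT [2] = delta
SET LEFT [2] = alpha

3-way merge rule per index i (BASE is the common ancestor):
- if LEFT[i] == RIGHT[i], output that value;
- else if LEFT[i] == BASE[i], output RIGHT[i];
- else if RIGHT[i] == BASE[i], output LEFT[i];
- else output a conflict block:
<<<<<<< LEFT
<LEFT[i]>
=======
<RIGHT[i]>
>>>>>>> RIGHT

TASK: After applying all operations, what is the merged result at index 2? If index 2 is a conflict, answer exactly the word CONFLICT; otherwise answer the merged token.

Final LEFT:  [charlie, delta, alpha, delta]
Final RIGHT: [golf, alpha, delta, delta]
i=0: L=charlie, R=golf=BASE -> take LEFT -> charlie
i=1: L=delta=BASE, R=alpha -> take RIGHT -> alpha
i=2: BASE=bravo L=alpha R=delta all differ -> CONFLICT
i=3: L=delta R=delta -> agree -> delta
Index 2 -> CONFLICT

Answer: CONFLICT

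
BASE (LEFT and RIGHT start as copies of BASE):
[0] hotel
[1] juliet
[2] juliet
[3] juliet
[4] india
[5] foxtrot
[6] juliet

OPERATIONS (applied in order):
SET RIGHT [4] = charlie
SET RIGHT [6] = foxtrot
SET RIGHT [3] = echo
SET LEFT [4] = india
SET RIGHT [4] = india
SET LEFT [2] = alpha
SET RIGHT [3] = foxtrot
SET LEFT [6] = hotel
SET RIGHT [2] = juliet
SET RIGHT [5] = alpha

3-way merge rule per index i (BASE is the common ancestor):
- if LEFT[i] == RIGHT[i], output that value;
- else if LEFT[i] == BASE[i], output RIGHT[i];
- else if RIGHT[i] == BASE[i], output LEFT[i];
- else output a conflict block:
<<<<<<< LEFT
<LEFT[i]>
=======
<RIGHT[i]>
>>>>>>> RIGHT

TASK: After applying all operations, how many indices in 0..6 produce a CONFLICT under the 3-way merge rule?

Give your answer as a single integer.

Final LEFT:  [hotel, juliet, alpha, juliet, india, foxtrot, hotel]
Final RIGHT: [hotel, juliet, juliet, foxtrot, india, alpha, foxtrot]
i=0: L=hotel R=hotel -> agree -> hotel
i=1: L=juliet R=juliet -> agree -> juliet
i=2: L=alpha, R=juliet=BASE -> take LEFT -> alpha
i=3: L=juliet=BASE, R=foxtrot -> take RIGHT -> foxtrot
i=4: L=india R=india -> agree -> india
i=5: L=foxtrot=BASE, R=alpha -> take RIGHT -> alpha
i=6: BASE=juliet L=hotel R=foxtrot all differ -> CONFLICT
Conflict count: 1

Answer: 1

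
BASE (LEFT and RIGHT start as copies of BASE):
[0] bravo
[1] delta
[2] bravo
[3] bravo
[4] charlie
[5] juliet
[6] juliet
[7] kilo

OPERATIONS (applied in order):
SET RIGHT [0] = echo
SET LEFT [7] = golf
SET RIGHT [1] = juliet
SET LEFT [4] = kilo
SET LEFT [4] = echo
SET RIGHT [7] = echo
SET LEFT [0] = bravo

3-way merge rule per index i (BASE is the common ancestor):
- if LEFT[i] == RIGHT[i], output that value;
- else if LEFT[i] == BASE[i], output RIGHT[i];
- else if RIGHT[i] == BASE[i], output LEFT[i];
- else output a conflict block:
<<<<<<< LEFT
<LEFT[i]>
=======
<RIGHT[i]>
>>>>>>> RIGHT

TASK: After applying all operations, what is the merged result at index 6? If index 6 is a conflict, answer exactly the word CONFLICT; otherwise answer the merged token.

Final LEFT:  [bravo, delta, bravo, bravo, echo, juliet, juliet, golf]
Final RIGHT: [echo, juliet, bravo, bravo, charlie, juliet, juliet, echo]
i=0: L=bravo=BASE, R=echo -> take RIGHT -> echo
i=1: L=delta=BASE, R=juliet -> take RIGHT -> juliet
i=2: L=bravo R=bravo -> agree -> bravo
i=3: L=bravo R=bravo -> agree -> bravo
i=4: L=echo, R=charlie=BASE -> take LEFT -> echo
i=5: L=juliet R=juliet -> agree -> juliet
i=6: L=juliet R=juliet -> agree -> juliet
i=7: BASE=kilo L=golf R=echo all differ -> CONFLICT
Index 6 -> juliet

Answer: juliet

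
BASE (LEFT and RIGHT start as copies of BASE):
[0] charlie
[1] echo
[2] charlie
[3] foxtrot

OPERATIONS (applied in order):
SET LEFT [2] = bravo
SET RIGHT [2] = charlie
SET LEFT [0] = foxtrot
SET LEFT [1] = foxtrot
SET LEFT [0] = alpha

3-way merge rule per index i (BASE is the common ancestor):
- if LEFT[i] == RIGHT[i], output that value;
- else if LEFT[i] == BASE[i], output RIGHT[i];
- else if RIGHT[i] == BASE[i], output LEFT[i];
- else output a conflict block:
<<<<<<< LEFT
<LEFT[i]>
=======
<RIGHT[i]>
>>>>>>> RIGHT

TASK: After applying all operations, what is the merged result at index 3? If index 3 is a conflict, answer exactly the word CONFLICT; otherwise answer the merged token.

Final LEFT:  [alpha, foxtrot, bravo, foxtrot]
Final RIGHT: [charlie, echo, charlie, foxtrot]
i=0: L=alpha, R=charlie=BASE -> take LEFT -> alpha
i=1: L=foxtrot, R=echo=BASE -> take LEFT -> foxtrot
i=2: L=bravo, R=charlie=BASE -> take LEFT -> bravo
i=3: L=foxtrot R=foxtrot -> agree -> foxtrot
Index 3 -> foxtrot

Answer: foxtrot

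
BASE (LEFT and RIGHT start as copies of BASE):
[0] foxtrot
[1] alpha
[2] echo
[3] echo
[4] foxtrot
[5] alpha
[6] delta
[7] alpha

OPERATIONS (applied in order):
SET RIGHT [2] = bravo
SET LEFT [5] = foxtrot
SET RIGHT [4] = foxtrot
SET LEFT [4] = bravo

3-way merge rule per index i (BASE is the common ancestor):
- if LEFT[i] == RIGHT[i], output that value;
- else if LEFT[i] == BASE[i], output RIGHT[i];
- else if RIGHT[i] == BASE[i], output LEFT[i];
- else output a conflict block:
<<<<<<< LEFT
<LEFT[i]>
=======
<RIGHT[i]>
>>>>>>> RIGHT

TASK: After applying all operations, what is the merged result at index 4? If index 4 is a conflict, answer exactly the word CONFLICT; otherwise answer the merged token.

Final LEFT:  [foxtrot, alpha, echo, echo, bravo, foxtrot, delta, alpha]
Final RIGHT: [foxtrot, alpha, bravo, echo, foxtrot, alpha, delta, alpha]
i=0: L=foxtrot R=foxtrot -> agree -> foxtrot
i=1: L=alpha R=alpha -> agree -> alpha
i=2: L=echo=BASE, R=bravo -> take RIGHT -> bravo
i=3: L=echo R=echo -> agree -> echo
i=4: L=bravo, R=foxtrot=BASE -> take LEFT -> bravo
i=5: L=foxtrot, R=alpha=BASE -> take LEFT -> foxtrot
i=6: L=delta R=delta -> agree -> delta
i=7: L=alpha R=alpha -> agree -> alpha
Index 4 -> bravo

Answer: bravo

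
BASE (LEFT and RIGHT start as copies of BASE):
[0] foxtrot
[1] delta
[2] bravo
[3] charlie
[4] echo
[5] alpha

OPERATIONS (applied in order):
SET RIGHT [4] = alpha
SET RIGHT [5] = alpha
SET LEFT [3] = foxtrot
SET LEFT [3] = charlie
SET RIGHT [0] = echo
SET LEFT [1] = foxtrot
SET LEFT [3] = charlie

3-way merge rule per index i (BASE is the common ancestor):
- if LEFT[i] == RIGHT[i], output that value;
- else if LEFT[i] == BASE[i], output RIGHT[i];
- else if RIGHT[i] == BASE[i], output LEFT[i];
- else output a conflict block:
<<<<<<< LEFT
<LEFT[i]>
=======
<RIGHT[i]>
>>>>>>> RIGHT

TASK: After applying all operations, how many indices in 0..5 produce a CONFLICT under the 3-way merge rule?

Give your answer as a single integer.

Final LEFT:  [foxtrot, foxtrot, bravo, charlie, echo, alpha]
Final RIGHT: [echo, delta, bravo, charlie, alpha, alpha]
i=0: L=foxtrot=BASE, R=echo -> take RIGHT -> echo
i=1: L=foxtrot, R=delta=BASE -> take LEFT -> foxtrot
i=2: L=bravo R=bravo -> agree -> bravo
i=3: L=charlie R=charlie -> agree -> charlie
i=4: L=echo=BASE, R=alpha -> take RIGHT -> alpha
i=5: L=alpha R=alpha -> agree -> alpha
Conflict count: 0

Answer: 0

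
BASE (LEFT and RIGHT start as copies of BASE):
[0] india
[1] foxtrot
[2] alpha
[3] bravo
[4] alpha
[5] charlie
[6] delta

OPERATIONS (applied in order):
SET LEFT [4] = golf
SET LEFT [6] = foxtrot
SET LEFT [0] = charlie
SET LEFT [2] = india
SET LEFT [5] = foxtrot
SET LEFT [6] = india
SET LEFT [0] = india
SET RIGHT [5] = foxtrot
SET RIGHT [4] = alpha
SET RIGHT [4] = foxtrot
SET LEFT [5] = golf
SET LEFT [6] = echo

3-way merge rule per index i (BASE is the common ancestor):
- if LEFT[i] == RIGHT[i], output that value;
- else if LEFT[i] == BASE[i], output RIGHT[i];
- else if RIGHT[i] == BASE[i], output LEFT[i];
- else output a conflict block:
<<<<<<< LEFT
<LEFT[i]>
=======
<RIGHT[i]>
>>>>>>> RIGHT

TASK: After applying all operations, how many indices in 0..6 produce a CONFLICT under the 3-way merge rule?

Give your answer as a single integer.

Final LEFT:  [india, foxtrot, india, bravo, golf, golf, echo]
Final RIGHT: [india, foxtrot, alpha, bravo, foxtrot, foxtrot, delta]
i=0: L=india R=india -> agree -> india
i=1: L=foxtrot R=foxtrot -> agree -> foxtrot
i=2: L=india, R=alpha=BASE -> take LEFT -> india
i=3: L=bravo R=bravo -> agree -> bravo
i=4: BASE=alpha L=golf R=foxtrot all differ -> CONFLICT
i=5: BASE=charlie L=golf R=foxtrot all differ -> CONFLICT
i=6: L=echo, R=delta=BASE -> take LEFT -> echo
Conflict count: 2

Answer: 2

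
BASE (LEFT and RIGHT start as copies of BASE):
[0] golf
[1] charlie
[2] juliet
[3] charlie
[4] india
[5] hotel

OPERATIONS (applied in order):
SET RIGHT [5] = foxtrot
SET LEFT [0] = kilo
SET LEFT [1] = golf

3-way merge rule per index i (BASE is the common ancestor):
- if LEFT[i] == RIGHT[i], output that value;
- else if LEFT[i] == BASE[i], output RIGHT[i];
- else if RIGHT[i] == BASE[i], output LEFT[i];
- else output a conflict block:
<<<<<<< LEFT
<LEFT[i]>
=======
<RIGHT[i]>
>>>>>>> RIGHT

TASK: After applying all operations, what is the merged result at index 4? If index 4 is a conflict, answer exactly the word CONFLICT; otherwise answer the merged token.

Answer: india

Derivation:
Final LEFT:  [kilo, golf, juliet, charlie, india, hotel]
Final RIGHT: [golf, charlie, juliet, charlie, india, foxtrot]
i=0: L=kilo, R=golf=BASE -> take LEFT -> kilo
i=1: L=golf, R=charlie=BASE -> take LEFT -> golf
i=2: L=juliet R=juliet -> agree -> juliet
i=3: L=charlie R=charlie -> agree -> charlie
i=4: L=india R=india -> agree -> india
i=5: L=hotel=BASE, R=foxtrot -> take RIGHT -> foxtrot
Index 4 -> india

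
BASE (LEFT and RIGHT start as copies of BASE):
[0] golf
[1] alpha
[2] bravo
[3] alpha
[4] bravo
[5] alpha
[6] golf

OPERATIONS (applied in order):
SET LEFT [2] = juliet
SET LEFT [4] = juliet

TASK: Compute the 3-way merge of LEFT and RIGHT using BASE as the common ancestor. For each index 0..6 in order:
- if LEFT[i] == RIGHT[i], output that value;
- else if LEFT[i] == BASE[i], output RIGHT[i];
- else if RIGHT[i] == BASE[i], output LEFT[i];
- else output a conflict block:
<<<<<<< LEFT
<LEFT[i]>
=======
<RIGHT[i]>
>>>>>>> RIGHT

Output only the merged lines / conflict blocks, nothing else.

Answer: golf
alpha
juliet
alpha
juliet
alpha
golf

Derivation:
Final LEFT:  [golf, alpha, juliet, alpha, juliet, alpha, golf]
Final RIGHT: [golf, alpha, bravo, alpha, bravo, alpha, golf]
i=0: L=golf R=golf -> agree -> golf
i=1: L=alpha R=alpha -> agree -> alpha
i=2: L=juliet, R=bravo=BASE -> take LEFT -> juliet
i=3: L=alpha R=alpha -> agree -> alpha
i=4: L=juliet, R=bravo=BASE -> take LEFT -> juliet
i=5: L=alpha R=alpha -> agree -> alpha
i=6: L=golf R=golf -> agree -> golf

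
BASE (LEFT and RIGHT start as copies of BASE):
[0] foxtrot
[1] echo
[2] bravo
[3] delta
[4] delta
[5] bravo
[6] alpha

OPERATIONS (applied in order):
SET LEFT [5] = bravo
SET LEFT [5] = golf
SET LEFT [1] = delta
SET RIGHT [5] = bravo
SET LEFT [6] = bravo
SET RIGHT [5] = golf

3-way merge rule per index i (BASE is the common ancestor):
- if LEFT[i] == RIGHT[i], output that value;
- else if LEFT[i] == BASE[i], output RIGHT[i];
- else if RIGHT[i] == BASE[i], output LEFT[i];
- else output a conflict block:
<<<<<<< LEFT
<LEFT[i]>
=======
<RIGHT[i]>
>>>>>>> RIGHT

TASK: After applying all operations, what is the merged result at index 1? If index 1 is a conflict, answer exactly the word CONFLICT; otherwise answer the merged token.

Final LEFT:  [foxtrot, delta, bravo, delta, delta, golf, bravo]
Final RIGHT: [foxtrot, echo, bravo, delta, delta, golf, alpha]
i=0: L=foxtrot R=foxtrot -> agree -> foxtrot
i=1: L=delta, R=echo=BASE -> take LEFT -> delta
i=2: L=bravo R=bravo -> agree -> bravo
i=3: L=delta R=delta -> agree -> delta
i=4: L=delta R=delta -> agree -> delta
i=5: L=golf R=golf -> agree -> golf
i=6: L=bravo, R=alpha=BASE -> take LEFT -> bravo
Index 1 -> delta

Answer: delta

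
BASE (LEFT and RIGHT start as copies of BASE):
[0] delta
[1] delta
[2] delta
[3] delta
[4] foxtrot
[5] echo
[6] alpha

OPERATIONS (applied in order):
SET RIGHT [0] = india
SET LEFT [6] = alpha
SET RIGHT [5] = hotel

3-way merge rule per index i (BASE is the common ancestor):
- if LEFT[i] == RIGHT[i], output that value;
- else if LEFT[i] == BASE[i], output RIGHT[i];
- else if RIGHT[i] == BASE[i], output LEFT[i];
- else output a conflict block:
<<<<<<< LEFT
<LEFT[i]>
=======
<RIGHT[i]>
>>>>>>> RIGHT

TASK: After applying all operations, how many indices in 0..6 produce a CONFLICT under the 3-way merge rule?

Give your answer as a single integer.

Answer: 0

Derivation:
Final LEFT:  [delta, delta, delta, delta, foxtrot, echo, alpha]
Final RIGHT: [india, delta, delta, delta, foxtrot, hotel, alpha]
i=0: L=delta=BASE, R=india -> take RIGHT -> india
i=1: L=delta R=delta -> agree -> delta
i=2: L=delta R=delta -> agree -> delta
i=3: L=delta R=delta -> agree -> delta
i=4: L=foxtrot R=foxtrot -> agree -> foxtrot
i=5: L=echo=BASE, R=hotel -> take RIGHT -> hotel
i=6: L=alpha R=alpha -> agree -> alpha
Conflict count: 0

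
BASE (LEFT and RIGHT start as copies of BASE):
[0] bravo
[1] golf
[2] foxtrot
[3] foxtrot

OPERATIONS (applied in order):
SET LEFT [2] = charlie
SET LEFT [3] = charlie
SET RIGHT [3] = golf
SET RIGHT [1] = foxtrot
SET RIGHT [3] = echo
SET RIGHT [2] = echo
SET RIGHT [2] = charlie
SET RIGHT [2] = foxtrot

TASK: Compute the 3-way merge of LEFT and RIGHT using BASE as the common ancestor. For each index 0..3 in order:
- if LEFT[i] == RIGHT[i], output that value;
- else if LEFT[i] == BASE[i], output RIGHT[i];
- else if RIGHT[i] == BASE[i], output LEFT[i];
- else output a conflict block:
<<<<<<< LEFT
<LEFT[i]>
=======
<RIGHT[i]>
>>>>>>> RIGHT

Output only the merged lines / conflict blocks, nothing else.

Final LEFT:  [bravo, golf, charlie, charlie]
Final RIGHT: [bravo, foxtrot, foxtrot, echo]
i=0: L=bravo R=bravo -> agree -> bravo
i=1: L=golf=BASE, R=foxtrot -> take RIGHT -> foxtrot
i=2: L=charlie, R=foxtrot=BASE -> take LEFT -> charlie
i=3: BASE=foxtrot L=charlie R=echo all differ -> CONFLICT

Answer: bravo
foxtrot
charlie
<<<<<<< LEFT
charlie
=======
echo
>>>>>>> RIGHT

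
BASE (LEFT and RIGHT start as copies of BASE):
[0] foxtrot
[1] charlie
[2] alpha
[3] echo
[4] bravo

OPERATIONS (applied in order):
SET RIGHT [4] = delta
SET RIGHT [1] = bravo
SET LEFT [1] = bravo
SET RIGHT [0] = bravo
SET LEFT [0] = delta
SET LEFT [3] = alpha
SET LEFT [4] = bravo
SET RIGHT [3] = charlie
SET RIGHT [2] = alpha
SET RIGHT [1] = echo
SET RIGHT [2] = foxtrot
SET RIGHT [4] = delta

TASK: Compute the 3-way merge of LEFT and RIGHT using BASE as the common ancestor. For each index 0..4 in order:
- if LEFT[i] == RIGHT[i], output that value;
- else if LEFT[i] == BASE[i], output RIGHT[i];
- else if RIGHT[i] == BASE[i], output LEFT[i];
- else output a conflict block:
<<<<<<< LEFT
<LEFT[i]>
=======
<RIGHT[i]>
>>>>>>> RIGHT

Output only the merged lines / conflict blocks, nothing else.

Answer: <<<<<<< LEFT
delta
=======
bravo
>>>>>>> RIGHT
<<<<<<< LEFT
bravo
=======
echo
>>>>>>> RIGHT
foxtrot
<<<<<<< LEFT
alpha
=======
charlie
>>>>>>> RIGHT
delta

Derivation:
Final LEFT:  [delta, bravo, alpha, alpha, bravo]
Final RIGHT: [bravo, echo, foxtrot, charlie, delta]
i=0: BASE=foxtrot L=delta R=bravo all differ -> CONFLICT
i=1: BASE=charlie L=bravo R=echo all differ -> CONFLICT
i=2: L=alpha=BASE, R=foxtrot -> take RIGHT -> foxtrot
i=3: BASE=echo L=alpha R=charlie all differ -> CONFLICT
i=4: L=bravo=BASE, R=delta -> take RIGHT -> delta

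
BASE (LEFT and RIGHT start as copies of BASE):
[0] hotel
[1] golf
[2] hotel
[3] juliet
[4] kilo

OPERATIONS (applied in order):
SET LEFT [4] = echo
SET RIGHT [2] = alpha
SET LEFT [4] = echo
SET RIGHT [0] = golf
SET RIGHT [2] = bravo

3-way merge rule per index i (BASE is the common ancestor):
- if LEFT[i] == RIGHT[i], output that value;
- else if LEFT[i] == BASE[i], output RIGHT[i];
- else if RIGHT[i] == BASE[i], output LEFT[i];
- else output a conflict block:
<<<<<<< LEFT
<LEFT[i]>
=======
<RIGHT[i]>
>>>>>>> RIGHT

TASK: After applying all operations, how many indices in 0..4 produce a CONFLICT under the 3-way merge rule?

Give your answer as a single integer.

Final LEFT:  [hotel, golf, hotel, juliet, echo]
Final RIGHT: [golf, golf, bravo, juliet, kilo]
i=0: L=hotel=BASE, R=golf -> take RIGHT -> golf
i=1: L=golf R=golf -> agree -> golf
i=2: L=hotel=BASE, R=bravo -> take RIGHT -> bravo
i=3: L=juliet R=juliet -> agree -> juliet
i=4: L=echo, R=kilo=BASE -> take LEFT -> echo
Conflict count: 0

Answer: 0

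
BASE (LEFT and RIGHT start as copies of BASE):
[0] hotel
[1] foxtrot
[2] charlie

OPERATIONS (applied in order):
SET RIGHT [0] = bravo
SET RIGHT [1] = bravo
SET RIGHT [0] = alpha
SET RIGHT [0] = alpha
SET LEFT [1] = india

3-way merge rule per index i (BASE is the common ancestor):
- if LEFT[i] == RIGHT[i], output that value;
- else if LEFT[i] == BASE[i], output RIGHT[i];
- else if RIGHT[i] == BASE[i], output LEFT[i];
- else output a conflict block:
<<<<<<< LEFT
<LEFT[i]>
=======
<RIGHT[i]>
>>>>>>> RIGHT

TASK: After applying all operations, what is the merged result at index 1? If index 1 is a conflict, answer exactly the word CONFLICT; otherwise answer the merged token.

Final LEFT:  [hotel, india, charlie]
Final RIGHT: [alpha, bravo, charlie]
i=0: L=hotel=BASE, R=alpha -> take RIGHT -> alpha
i=1: BASE=foxtrot L=india R=bravo all differ -> CONFLICT
i=2: L=charlie R=charlie -> agree -> charlie
Index 1 -> CONFLICT

Answer: CONFLICT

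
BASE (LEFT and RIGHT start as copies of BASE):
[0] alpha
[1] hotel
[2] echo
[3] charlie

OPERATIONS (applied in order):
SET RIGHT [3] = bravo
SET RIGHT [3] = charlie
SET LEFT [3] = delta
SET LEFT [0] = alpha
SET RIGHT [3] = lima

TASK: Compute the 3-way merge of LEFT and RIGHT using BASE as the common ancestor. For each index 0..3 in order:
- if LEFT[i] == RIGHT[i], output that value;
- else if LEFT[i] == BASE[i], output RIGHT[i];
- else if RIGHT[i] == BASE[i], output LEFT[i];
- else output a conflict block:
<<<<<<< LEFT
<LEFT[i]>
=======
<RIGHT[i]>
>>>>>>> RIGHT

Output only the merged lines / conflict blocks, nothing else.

Final LEFT:  [alpha, hotel, echo, delta]
Final RIGHT: [alpha, hotel, echo, lima]
i=0: L=alpha R=alpha -> agree -> alpha
i=1: L=hotel R=hotel -> agree -> hotel
i=2: L=echo R=echo -> agree -> echo
i=3: BASE=charlie L=delta R=lima all differ -> CONFLICT

Answer: alpha
hotel
echo
<<<<<<< LEFT
delta
=======
lima
>>>>>>> RIGHT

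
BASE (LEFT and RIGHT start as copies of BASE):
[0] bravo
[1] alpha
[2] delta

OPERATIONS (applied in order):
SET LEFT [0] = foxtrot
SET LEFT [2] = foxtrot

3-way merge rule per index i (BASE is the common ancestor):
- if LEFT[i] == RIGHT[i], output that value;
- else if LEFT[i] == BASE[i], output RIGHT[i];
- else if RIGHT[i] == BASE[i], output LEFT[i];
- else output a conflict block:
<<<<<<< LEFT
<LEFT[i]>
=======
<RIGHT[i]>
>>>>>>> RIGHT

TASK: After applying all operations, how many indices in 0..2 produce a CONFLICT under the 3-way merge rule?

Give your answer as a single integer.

Final LEFT:  [foxtrot, alpha, foxtrot]
Final RIGHT: [bravo, alpha, delta]
i=0: L=foxtrot, R=bravo=BASE -> take LEFT -> foxtrot
i=1: L=alpha R=alpha -> agree -> alpha
i=2: L=foxtrot, R=delta=BASE -> take LEFT -> foxtrot
Conflict count: 0

Answer: 0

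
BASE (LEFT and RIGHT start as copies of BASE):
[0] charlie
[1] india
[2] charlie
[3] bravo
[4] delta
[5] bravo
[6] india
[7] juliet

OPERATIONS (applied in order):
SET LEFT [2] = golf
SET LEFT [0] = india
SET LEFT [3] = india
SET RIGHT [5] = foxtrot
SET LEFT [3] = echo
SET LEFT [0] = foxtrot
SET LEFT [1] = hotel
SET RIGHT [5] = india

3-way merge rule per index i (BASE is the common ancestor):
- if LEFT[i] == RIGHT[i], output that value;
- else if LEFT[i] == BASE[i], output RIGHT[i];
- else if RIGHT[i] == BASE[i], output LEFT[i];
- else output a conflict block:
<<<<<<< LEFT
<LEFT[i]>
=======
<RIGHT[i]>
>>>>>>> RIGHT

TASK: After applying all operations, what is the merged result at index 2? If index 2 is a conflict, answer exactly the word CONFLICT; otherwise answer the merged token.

Answer: golf

Derivation:
Final LEFT:  [foxtrot, hotel, golf, echo, delta, bravo, india, juliet]
Final RIGHT: [charlie, india, charlie, bravo, delta, india, india, juliet]
i=0: L=foxtrot, R=charlie=BASE -> take LEFT -> foxtrot
i=1: L=hotel, R=india=BASE -> take LEFT -> hotel
i=2: L=golf, R=charlie=BASE -> take LEFT -> golf
i=3: L=echo, R=bravo=BASE -> take LEFT -> echo
i=4: L=delta R=delta -> agree -> delta
i=5: L=bravo=BASE, R=india -> take RIGHT -> india
i=6: L=india R=india -> agree -> india
i=7: L=juliet R=juliet -> agree -> juliet
Index 2 -> golf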